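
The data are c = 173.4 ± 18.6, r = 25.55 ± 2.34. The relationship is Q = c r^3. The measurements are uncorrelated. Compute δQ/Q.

Each factor contributes (exponent × relative error)² to (δQ/Q)²:
  (1·δc/c)² = (1×0.107)² = 0.0115;  (3·δr/r)² = (3×0.0916)² = 0.0755
δQ/Q = √(0.0870) = 0.295

0.295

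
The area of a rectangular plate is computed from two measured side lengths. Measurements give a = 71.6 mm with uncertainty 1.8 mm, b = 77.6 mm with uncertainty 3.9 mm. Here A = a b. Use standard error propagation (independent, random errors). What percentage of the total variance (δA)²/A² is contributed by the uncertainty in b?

80.0%

(δA/A)² = (1·δa/a)² + (1·δb/b)²
  a term: (1×0.0251)² = 0.000632
  b term: (1×0.0503)² = 0.00253
Total = 0.00316. Share from b = 0.00253/0.00316 = 0.800.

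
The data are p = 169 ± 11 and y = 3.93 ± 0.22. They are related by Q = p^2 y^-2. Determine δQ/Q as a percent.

Each factor contributes (exponent × relative error)² to (δQ/Q)²:
  (2·δp/p)² = (2×0.0651)² = 0.0169;  (-2·δy/y)² = (-2×0.0560)² = 0.0125
δQ/Q = √(0.0295) = 0.172

17.2%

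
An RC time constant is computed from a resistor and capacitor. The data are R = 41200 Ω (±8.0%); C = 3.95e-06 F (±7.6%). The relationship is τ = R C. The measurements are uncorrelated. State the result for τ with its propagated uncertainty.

Products/powers → add relative errors in quadrature, weighted by exponent:
  (1·δR/R)² = (1×0.0800)² = 0.00640;  (1·δC/C)² = (1×0.0760)² = 0.00578
δτ/τ = √(0.0122) = 0.110
τ = 0.163 s, so δτ = 0.110 × 0.163 = 0.0180 s.

0.163 ± 0.0180 s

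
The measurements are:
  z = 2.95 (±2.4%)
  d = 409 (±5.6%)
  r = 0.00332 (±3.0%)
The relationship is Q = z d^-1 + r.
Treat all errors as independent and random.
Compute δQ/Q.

Let p = z·d^-1 = 0.00721. δp/p = √((1·δz/z)² + (-1·δd/d)²) = √(0.000576 + 0.00314) = 0.0609, so δp = 0.000439.
Q = p + r: δQ = √(δp² + δr²) = √(1.93e-07 + 9.92e-09) = 0.000451
Q = 0.0105, so δQ/Q = 0.000451/0.0105 = 0.0428.

0.0428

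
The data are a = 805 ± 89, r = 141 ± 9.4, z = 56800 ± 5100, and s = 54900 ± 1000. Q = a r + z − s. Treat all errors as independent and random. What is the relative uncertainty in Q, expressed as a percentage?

13.5%

Let p = a·r = 1.14e+05. δp/p = √((1·δa/a)² + (1·δr/r)²) = √(0.0122 + 0.00444) = 0.129, so δp = 14700.
Q = p + z − s: δQ = √(δp² + δz² + δs²) = √(2.15e+08 + 2.6e+07 + 1e+06) = 15500
Q = 1.15e+05, so δQ/Q = 15500/1.15e+05 = 0.135.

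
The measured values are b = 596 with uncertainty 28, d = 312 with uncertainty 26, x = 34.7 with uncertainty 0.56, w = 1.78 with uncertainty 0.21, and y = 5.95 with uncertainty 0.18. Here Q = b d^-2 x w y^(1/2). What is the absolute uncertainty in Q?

For a monomial Q ∝ b, d^-2, x, w, y^(1/2), fractional errors add in quadrature:
  (1·δb/b)² = (1×0.0470)² = 0.00221;  (-2·δd/d)² = (-2×0.0833)² = 0.0278;  (1·δx/x)² = (1×0.0161)² = 0.000260;  (1·δw/w)² = (1×0.118)² = 0.0139;  (½·δy/y)² = (0.5×0.0303)² = 0.000229
δQ/Q = √(0.0444) = 0.211
Q = 0.922, so δQ = 0.211 × 0.922 = 0.194.

0.194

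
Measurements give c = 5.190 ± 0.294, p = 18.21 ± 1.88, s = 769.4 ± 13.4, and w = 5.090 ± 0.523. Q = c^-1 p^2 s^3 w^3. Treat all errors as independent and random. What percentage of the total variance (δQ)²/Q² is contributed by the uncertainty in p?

(δQ/Q)² = (-1·δc/c)² + (2·δp/p)² + (3·δs/s)² + (3·δw/w)²
  c term: (-1×0.0566)² = 0.00321
  p term: (2×0.103)² = 0.0426
  s term: (3×0.0174)² = 0.00273
  w term: (3×0.103)² = 0.0950
Total = 0.144. Share from p = 0.0426/0.144 = 0.297.

29.7%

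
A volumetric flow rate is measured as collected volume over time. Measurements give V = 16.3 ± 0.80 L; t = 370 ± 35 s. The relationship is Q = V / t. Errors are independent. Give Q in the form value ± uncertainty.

0.0441 ± 0.00469 L/s

Each factor contributes (exponent × relative error)² to (δQ/Q)²:
  (1·δV/V)² = (1×0.0491)² = 0.00241;  (-1·δt/t)² = (-1×0.0946)² = 0.00895
δQ/Q = √(0.0114) = 0.107
Q = 0.0441 L/s, so δQ = 0.107 × 0.0441 = 0.00469 L/s.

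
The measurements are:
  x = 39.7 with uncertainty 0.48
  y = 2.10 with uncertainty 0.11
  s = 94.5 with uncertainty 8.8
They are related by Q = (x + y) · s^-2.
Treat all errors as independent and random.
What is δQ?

0.000873

Let u = x + y = 41.8. δu = √(δx² + δy²) = √(0.230 + 0.0121) = 0.492, so δu/u = 0.0118.
Q is then a monomial in u, s:
δQ/Q = √((δu/u)² + (-2·δs/s)²) = √(0.000139 + 0.0347) = 0.187
Q = 0.00468, so δQ = 0.187 × 0.00468 = 0.000873.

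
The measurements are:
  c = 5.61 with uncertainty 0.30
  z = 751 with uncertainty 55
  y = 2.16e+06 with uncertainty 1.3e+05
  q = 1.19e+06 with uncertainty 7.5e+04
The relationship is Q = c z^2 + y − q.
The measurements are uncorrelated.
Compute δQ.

Let p = c·z^2 = 3.16e+06. δp/p = √((1·δc/c)² + (2·δz/z)²) = √(0.00286 + 0.0215) = 0.156, so δp = 4.93e+05.
Q = p + y − q: δQ = √(δp² + δy² + δq²) = √(2.43e+11 + 1.69e+10 + 5.62e+09) = 5.16e+05

5.16e+05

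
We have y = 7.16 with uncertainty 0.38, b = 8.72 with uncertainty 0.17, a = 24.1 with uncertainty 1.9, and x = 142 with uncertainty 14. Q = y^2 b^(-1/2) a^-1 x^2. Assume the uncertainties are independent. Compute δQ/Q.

0.238

Q is a product of powers, so relative uncertainties combine in quadrature:
  (2·δy/y)² = (2×0.0531)² = 0.0113;  (−½·δb/b)² = (-0.5×0.0195)² = 9.5e-05;  (-1·δa/a)² = (-1×0.0788)² = 0.00622;  (2·δx/x)² = (2×0.0986)² = 0.0389
δQ/Q = √(0.0565) = 0.238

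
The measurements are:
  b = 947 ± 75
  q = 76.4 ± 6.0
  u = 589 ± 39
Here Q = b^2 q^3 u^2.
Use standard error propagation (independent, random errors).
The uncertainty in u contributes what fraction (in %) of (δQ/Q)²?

17.9%

(δQ/Q)² = (2·δb/b)² + (3·δq/q)² + (2·δu/u)²
  b term: (2×0.0792)² = 0.0251
  q term: (3×0.0785)² = 0.0555
  u term: (2×0.0662)² = 0.0175
Total = 0.0981. Share from u = 0.0175/0.0981 = 0.179.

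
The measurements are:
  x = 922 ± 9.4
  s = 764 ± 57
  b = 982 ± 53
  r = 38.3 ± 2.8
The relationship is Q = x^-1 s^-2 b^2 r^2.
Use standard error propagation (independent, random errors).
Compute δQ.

0.619

Q is a product of powers, so relative uncertainties combine in quadrature:
  (-1·δx/x)² = (-1×0.0102)² = 0.000104;  (-2·δs/s)² = (-2×0.0746)² = 0.0223;  (2·δb/b)² = (2×0.0540)² = 0.0117;  (2·δr/r)² = (2×0.0731)² = 0.0214
δQ/Q = √(0.0554) = 0.235
Q = 2.63, so δQ = 0.235 × 2.63 = 0.619.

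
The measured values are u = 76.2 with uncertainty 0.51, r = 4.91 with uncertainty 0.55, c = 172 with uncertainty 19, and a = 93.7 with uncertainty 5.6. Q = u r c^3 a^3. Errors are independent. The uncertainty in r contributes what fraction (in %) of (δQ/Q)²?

(δQ/Q)² = (1·δu/u)² + (1·δr/r)² + (3·δc/c)² + (3·δa/a)²
  u term: (1×0.00669)² = 4.48e-05
  r term: (1×0.112)² = 0.0125
  c term: (3×0.110)² = 0.110
  a term: (3×0.0598)² = 0.0321
Total = 0.155. Share from r = 0.0125/0.155 = 0.0812.

8.12%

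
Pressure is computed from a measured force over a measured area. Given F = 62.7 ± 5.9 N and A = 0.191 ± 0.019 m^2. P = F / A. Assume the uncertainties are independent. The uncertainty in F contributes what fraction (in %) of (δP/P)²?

(δP/P)² = (1·δF/F)² + (-1·δA/A)²
  F term: (1×0.0941)² = 0.00885
  A term: (-1×0.0995)² = 0.00990
Total = 0.0188. Share from F = 0.00885/0.0188 = 0.472.

47.2%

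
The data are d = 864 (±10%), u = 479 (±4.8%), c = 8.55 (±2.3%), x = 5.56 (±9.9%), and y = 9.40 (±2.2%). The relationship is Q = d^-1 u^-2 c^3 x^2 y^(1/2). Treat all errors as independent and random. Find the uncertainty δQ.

7.52e-05

Relative error in a monomial: (δQ/Q)² = Σ (nᵢ · δxᵢ/xᵢ)².
  (-1·δd/d)² = (-1×0.100)² = 0.0100;  (-2·δu/u)² = (-2×0.0480)² = 0.00922;  (3·δc/c)² = (3×0.0230)² = 0.00476;  (2·δx/x)² = (2×0.0990)² = 0.0392;  (½·δy/y)² = (0.5×0.0220)² = 0.000121
δQ/Q = √(0.0633) = 0.252
Q = 0.000299, so δQ = 0.252 × 0.000299 = 7.52e-05.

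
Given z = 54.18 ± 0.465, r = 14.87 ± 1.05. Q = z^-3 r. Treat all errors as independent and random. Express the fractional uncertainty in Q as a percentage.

For a monomial Q ∝ z^-3, r, fractional errors add in quadrature:
  (-3·δz/z)² = (-3×0.00858)² = 0.000663;  (1·δr/r)² = (1×0.0706)² = 0.00499
δQ/Q = √(0.00565) = 0.0752

7.52%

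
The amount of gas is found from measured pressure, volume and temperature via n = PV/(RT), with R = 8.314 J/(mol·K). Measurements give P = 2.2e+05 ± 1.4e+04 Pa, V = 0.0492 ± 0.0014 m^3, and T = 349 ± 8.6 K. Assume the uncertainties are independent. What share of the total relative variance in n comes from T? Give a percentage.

(δn/n)² = (1·δP/P)² + (1·δV/V)² + (-1·δT/T)²
  P term: (1×0.0636)² = 0.00405
  V term: (1×0.0285)² = 0.000810
  T term: (-1×0.0246)² = 0.000607
Total = 0.00547. Share from T = 0.000607/0.00547 = 0.111.

11.1%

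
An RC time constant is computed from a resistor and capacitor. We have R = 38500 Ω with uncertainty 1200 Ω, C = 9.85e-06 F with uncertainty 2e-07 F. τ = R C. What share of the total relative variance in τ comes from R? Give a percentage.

(δτ/τ)² = (1·δR/R)² + (1·δC/C)²
  R term: (1×0.0312)² = 0.000971
  C term: (1×0.0203)² = 0.000412
Total = 0.00138. Share from R = 0.000971/0.00138 = 0.702.

70.2%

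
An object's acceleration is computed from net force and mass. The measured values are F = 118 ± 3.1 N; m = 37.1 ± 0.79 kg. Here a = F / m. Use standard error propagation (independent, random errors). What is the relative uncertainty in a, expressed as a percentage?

3.38%

Each factor contributes (exponent × relative error)² to (δa/a)²:
  (1·δF/F)² = (1×0.0263)² = 0.000690;  (-1·δm/m)² = (-1×0.0213)² = 0.000453
δa/a = √(0.00114) = 0.0338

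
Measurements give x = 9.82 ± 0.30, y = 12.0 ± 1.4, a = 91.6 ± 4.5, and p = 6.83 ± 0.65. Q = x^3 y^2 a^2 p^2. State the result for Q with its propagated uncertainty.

For a monomial Q ∝ x^3, y^2, a^2, p^2, fractional errors add in quadrature:
  (3·δx/x)² = (3×0.0305)² = 0.00840;  (2·δy/y)² = (2×0.117)² = 0.0544;  (2·δa/a)² = (2×0.0491)² = 0.00965;  (2·δp/p)² = (2×0.0952)² = 0.0362
δQ/Q = √(0.109) = 0.330
Q = 5.34e+10, so δQ = 0.330 × 5.34e+10 = 1.76e+10.

(5.34 ± 1.76) × 10^10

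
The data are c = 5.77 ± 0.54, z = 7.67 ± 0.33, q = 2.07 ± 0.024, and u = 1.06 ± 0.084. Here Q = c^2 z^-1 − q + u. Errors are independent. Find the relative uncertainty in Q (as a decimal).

Let p = c^2·z^-1 = 4.34. δp/p = √((2·δc/c)² + (-1·δz/z)²) = √(0.0350 + 0.00185) = 0.192, so δp = 0.834.
Q = p − q + u: δQ = √(δp² + δq² + δu²) = √(0.695 + 0.000576 + 0.00706) = 0.838
Q = 3.33, so δQ/Q = 0.838/3.33 = 0.252.

0.252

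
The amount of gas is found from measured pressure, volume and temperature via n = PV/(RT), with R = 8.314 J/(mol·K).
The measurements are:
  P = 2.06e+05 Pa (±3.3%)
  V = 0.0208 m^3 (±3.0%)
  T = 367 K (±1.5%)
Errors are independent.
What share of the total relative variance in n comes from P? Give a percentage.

49.2%

(δn/n)² = (1·δP/P)² + (1·δV/V)² + (-1·δT/T)²
  P term: (1×0.0330)² = 0.00109
  V term: (1×0.0300)² = 0.000900
  T term: (-1×0.0150)² = 0.000225
Total = 0.00221. Share from P = 0.00109/0.00221 = 0.492.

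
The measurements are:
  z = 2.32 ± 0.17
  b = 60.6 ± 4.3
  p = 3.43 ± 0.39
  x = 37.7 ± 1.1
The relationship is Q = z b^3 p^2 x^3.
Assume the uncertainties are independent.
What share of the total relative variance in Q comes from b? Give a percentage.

(δQ/Q)² = (1·δz/z)² + (3·δb/b)² + (2·δp/p)² + (3·δx/x)²
  z term: (1×0.0733)² = 0.00537
  b term: (3×0.0710)² = 0.0453
  p term: (2×0.114)² = 0.0517
  x term: (3×0.0292)² = 0.00766
Total = 0.110. Share from b = 0.0453/0.110 = 0.412.

41.2%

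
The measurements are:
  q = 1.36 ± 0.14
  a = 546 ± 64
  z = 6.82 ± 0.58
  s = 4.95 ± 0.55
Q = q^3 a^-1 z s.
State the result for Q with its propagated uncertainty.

0.156 ± 0.0558

Since Q is a product/quotient, work with relative uncertainties:
  (3·δq/q)² = (3×0.103)² = 0.0954;  (-1·δa/a)² = (-1×0.117)² = 0.0137;  (1·δz/z)² = (1×0.0850)² = 0.00723;  (1·δs/s)² = (1×0.111)² = 0.0123
δQ/Q = √(0.129) = 0.359
Q = 0.156, so δQ = 0.359 × 0.156 = 0.0558.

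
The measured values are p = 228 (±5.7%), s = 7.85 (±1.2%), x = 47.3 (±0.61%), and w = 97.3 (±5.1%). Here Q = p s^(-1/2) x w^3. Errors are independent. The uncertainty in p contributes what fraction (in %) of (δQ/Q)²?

(δQ/Q)² = (1·δp/p)² + (−½·δs/s)² + (1·δx/x)² + (3·δw/w)²
  p term: (1×0.0570)² = 0.00325
  s term: (-0.5×0.0120)² = 3.6e-05
  x term: (1×0.00610)² = 3.72e-05
  w term: (3×0.0510)² = 0.0234
Total = 0.0267. Share from p = 0.00325/0.0267 = 0.122.

12.2%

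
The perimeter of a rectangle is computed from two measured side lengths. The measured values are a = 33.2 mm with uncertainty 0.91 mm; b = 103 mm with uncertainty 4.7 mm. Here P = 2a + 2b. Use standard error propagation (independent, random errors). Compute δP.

9.57 mm

Each term contributes (cᵢ δxᵢ)² to (δP)²:
  (2·δa)² = 3.31;  (2·δb)² = 88.4
δP = √(91.7) = 9.57 mm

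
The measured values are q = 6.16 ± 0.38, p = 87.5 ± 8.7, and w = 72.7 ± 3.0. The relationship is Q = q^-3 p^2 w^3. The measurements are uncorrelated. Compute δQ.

Relative error in a monomial: (δQ/Q)² = Σ (nᵢ · δxᵢ/xᵢ)².
  (-3·δq/q)² = (-3×0.0617)² = 0.0342;  (2·δp/p)² = (2×0.0994)² = 0.0395;  (3·δw/w)² = (3×0.0413)² = 0.0153
δQ/Q = √(0.0891) = 0.299
Q = 1.26e+07, so δQ = 0.299 × 1.26e+07 = 3.76e+06.

3.76e+06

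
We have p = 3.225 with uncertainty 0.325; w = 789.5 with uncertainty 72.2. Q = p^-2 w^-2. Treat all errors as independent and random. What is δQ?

4.2e-08

Since Q is a product/quotient, work with relative uncertainties:
  (-2·δp/p)² = (-2×0.101)² = 0.0406;  (-2·δw/w)² = (-2×0.0915)² = 0.0335
δQ/Q = √(0.0741) = 0.272
Q = 1.543e-07, so δQ = 0.272 × 1.543e-07 = 4.2e-08.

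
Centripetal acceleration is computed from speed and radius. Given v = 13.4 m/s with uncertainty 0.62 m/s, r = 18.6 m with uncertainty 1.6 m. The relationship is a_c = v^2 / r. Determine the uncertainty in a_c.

Since a_c is a product/quotient, work with relative uncertainties:
  (2·δv/v)² = (2×0.0463)² = 0.00856;  (-1·δr/r)² = (-1×0.0860)² = 0.00740
δa_c/a_c = √(0.0160) = 0.126
a_c = 9.65 m/s^2, so δa_c = 0.126 × 9.65 = 1.22 m/s^2.

1.22 m/s^2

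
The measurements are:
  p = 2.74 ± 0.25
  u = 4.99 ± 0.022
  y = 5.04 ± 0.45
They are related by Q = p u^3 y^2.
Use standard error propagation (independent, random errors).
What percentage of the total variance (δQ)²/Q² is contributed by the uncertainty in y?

79.0%

(δQ/Q)² = (1·δp/p)² + (3·δu/u)² + (2·δy/y)²
  p term: (1×0.0912)² = 0.00832
  u term: (3×0.00441)² = 0.000175
  y term: (2×0.0893)² = 0.0319
Total = 0.0404. Share from y = 0.0319/0.0404 = 0.790.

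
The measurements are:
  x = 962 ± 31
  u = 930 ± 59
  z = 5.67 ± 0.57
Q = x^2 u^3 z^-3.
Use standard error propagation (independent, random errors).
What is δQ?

1.48e+12

Products/powers → add relative errors in quadrature, weighted by exponent:
  (2·δx/x)² = (2×0.0322)² = 0.00415;  (3·δu/u)² = (3×0.0634)² = 0.0362;  (-3·δz/z)² = (-3×0.101)² = 0.0910
δQ/Q = √(0.131) = 0.362
Q = 4.08e+12, so δQ = 0.362 × 4.08e+12 = 1.48e+12.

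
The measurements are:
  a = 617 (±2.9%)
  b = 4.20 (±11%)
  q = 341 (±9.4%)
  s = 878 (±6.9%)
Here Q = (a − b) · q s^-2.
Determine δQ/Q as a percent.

Let u = a − b = 613. δu = √(δa² + δb²) = √(320 + 0.213) = 17.9, so δu/u = 0.0292.
Q is then a monomial in u, q, s:
δQ/Q = √((δu/u)² + (1·δq/q)² + (-2·δs/s)²) = √(0.000853 + 0.00884 + 0.0190) = 0.170

17.0%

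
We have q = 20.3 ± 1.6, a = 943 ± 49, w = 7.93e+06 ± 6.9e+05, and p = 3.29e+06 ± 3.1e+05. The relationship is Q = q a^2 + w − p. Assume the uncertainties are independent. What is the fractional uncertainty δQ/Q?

0.109

Let h = q·a^2 = 1.81e+07. δh/h = √((1·δq/q)² + (2·δa/a)²) = √(0.00621 + 0.0108) = 0.130, so δh = 2.35e+06.
Q = h + w − p: δQ = √(δh² + δw² + δp²) = √(5.54e+12 + 4.76e+11 + 9.61e+10) = 2.47e+06
Q = 2.27e+07, so δQ/Q = 2.47e+06/2.27e+07 = 0.109.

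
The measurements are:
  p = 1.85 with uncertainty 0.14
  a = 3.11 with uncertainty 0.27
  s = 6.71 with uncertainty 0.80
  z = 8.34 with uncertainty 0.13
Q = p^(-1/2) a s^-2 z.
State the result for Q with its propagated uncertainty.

0.424 ± 0.109

Each factor contributes (exponent × relative error)² to (δQ/Q)²:
  (−½·δp/p)² = (-0.5×0.0757)² = 0.00143;  (1·δa/a)² = (1×0.0868)² = 0.00754;  (-2·δs/s)² = (-2×0.119)² = 0.0569;  (1·δz/z)² = (1×0.0156)² = 0.000243
δQ/Q = √(0.0661) = 0.257
Q = 0.424, so δQ = 0.257 × 0.424 = 0.109.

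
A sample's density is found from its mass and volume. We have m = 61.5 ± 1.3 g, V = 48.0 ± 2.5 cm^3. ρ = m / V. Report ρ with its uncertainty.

Since ρ is a product/quotient, work with relative uncertainties:
  (1·δm/m)² = (1×0.0211)² = 0.000447;  (-1·δV/V)² = (-1×0.0521)² = 0.00271
δρ/ρ = √(0.00316) = 0.0562
ρ = 1.28 g/cm^3, so δρ = 0.0562 × 1.28 = 0.0720 g/cm^3.

1.28 ± 0.0720 g/cm^3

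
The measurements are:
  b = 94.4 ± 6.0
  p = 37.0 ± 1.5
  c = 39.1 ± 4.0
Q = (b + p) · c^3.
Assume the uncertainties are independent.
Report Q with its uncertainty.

Let u = b + p = 131. δu = √(δb² + δp²) = √(36.0 + 2.25) = 6.18, so δu/u = 0.0471.
Q is then a monomial in u, c:
δQ/Q = √((δu/u)² + (3·δc/c)²) = √(0.00222 + 0.0942) = 0.310
Q = 7.85e+06, so δQ = 0.310 × 7.85e+06 = 2.44e+06.

(7.85 ± 2.44) × 10^6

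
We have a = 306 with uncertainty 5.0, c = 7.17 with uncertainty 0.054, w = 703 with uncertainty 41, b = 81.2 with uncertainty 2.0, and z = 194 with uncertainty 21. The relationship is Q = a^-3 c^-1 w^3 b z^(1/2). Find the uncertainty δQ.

366

Each factor contributes (exponent × relative error)² to (δQ/Q)²:
  (-3·δa/a)² = (-3×0.0163)² = 0.00240;  (-1·δc/c)² = (-1×0.00753)² = 5.67e-05;  (3·δw/w)² = (3×0.0583)² = 0.0306;  (1·δb/b)² = (1×0.0246)² = 0.000607;  (½·δz/z)² = (0.5×0.108)² = 0.00293
δQ/Q = √(0.0366) = 0.191
Q = 1910, so δQ = 0.191 × 1910 = 366.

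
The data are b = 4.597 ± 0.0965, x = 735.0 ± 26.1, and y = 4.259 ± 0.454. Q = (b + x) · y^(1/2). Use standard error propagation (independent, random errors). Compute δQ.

97.6

Let u = b + x = 739.6. δu = √(δb² + δx²) = √(0.00931 + 681) = 26.1, so δu/u = 0.0353.
Q is then a monomial in u, y:
δQ/Q = √((δu/u)² + (½·δy/y)²) = √(0.00125 + 0.00284) = 0.0639
Q = 1526, so δQ = 0.0639 × 1526 = 97.6.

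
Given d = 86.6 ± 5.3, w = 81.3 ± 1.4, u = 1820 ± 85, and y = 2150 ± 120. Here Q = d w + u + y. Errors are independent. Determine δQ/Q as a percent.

4.28%

Let p = d·w = 7040. δp/p = √((1·δd/d)² + (1·δw/w)²) = √(0.00375 + 0.000297) = 0.0636, so δp = 448.
Q = p + u + y: δQ = √(δp² + δu² + δy²) = √(2e+05 + 7220 + 14400) = 471
Q = 11000, so δQ/Q = 471/11000 = 0.0428.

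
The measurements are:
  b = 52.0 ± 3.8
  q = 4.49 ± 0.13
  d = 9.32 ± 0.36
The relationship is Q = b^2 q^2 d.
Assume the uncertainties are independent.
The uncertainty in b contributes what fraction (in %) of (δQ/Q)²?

81.5%

(δQ/Q)² = (2·δb/b)² + (2·δq/q)² + (1·δd/d)²
  b term: (2×0.0731)² = 0.0214
  q term: (2×0.0290)² = 0.00335
  d term: (1×0.0386)² = 0.00149
Total = 0.0262. Share from b = 0.0214/0.0262 = 0.815.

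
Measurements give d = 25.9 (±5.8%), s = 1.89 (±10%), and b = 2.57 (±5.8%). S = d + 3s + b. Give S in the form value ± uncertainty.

34.1 ± 1.61

Each term contributes (cᵢ δxᵢ)² to (δS)²:
  (δd)² = 2.26;  (3·δs)² = 0.321;  (δb)² = 0.0222
δS = √(2.60) = 1.61
S = 34.1.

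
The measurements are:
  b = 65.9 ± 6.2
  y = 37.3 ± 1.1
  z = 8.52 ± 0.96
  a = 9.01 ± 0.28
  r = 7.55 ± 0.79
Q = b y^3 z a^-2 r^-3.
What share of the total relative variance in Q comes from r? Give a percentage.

(δQ/Q)² = (1·δb/b)² + (3·δy/y)² + (1·δz/z)² + (-2·δa/a)² + (-3·δr/r)²
  b term: (1×0.0941)² = 0.00885
  y term: (3×0.0295)² = 0.00783
  z term: (1×0.113)² = 0.0127
  a term: (-2×0.0311)² = 0.00386
  r term: (-3×0.105)² = 0.0985
Total = 0.132. Share from r = 0.0985/0.132 = 0.748.

74.8%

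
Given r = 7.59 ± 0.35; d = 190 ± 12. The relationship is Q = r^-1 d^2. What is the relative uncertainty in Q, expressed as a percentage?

13.4%

Each factor contributes (exponent × relative error)² to (δQ/Q)²:
  (-1·δr/r)² = (-1×0.0461)² = 0.00213;  (2·δd/d)² = (2×0.0632)² = 0.0160
δQ/Q = √(0.0181) = 0.134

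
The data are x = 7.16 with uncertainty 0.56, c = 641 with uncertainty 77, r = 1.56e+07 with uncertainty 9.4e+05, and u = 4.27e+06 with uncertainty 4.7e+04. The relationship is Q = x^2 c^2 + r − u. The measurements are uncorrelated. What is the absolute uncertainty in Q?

6.11e+06

Let p = x^2·c^2 = 2.11e+07. δp/p = √((2·δx/x)² + (2·δc/c)²) = √(0.0245 + 0.0577) = 0.287, so δp = 6.04e+06.
Q = p + r − u: δQ = √(δp² + δr² + δu²) = √(3.65e+13 + 8.84e+11 + 2.21e+09) = 6.11e+06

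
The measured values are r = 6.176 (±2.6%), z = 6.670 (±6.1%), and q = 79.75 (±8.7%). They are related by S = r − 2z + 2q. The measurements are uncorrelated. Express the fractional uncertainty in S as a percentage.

9.13%

Sums and differences: (δS)² = Σ (cᵢ δxᵢ)².
  (δr)² = 0.0258;  (2·δz)² = 0.662;  (2·δq)² = 193
δS = √(193) = 13.9
S = 152.3, so δS/S = 13.9/152.3 = 0.0913.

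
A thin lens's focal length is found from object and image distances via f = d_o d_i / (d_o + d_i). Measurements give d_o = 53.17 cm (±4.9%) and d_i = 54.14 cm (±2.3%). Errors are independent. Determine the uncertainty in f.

0.730 cm

∂f/∂d_o = (d_i/(d_o+d_i))² = 0.255;  ∂f/∂d_i = (d_o/(d_o+d_i))² = 0.246
δf = √((∂f/∂d_o · δd_o)² + (∂f/∂d_i · δd_i)²) = √(0.440 + 0.0935) = 0.730 cm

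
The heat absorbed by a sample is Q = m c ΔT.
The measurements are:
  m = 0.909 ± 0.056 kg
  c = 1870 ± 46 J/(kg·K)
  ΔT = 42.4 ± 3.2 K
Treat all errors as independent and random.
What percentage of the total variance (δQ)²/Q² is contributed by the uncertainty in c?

5.99%

(δQ/Q)² = (1·δm/m)² + (1·δc/c)² + (1·δΔT/ΔT)²
  m term: (1×0.0616)² = 0.00380
  c term: (1×0.0246)² = 0.000605
  ΔT term: (1×0.0755)² = 0.00570
Total = 0.0101. Share from c = 0.000605/0.0101 = 0.0599.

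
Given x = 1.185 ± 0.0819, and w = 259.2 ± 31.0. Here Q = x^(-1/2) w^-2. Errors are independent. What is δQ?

Since Q is a product/quotient, work with relative uncertainties:
  (−½·δx/x)² = (-0.5×0.0691)² = 0.00119;  (-2·δw/w)² = (-2×0.120)² = 0.0572
δQ/Q = √(0.0584) = 0.242
Q = 1.367e-05, so δQ = 0.242 × 1.367e-05 = 3.3e-06.

3.3e-06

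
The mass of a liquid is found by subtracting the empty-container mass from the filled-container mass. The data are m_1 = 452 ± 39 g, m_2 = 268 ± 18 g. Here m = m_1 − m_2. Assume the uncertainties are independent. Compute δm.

Sums and differences: (δm)² = Σ (cᵢ δxᵢ)².
  (δm_1)² = 1520;  (δm_2)² = 324
δm = √(1840) = 43.0 g

43.0 g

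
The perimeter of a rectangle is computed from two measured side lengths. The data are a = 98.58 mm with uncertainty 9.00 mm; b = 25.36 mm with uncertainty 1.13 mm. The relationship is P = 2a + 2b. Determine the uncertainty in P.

For a sum/difference, combine absolute errors in quadrature:
  (2·δa)² = 324;  (2·δb)² = 5.11
δP = √(329) = 18.1 mm

18.1 mm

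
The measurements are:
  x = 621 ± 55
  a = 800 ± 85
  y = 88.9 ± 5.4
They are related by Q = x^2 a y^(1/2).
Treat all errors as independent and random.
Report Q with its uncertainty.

Since Q is a product/quotient, work with relative uncertainties:
  (2·δx/x)² = (2×0.0886)² = 0.0314;  (1·δa/a)² = (1×0.106)² = 0.0113;  (½·δy/y)² = (0.5×0.0607)² = 0.000922
δQ/Q = √(0.0436) = 0.209
Q = 2.91e+09, so δQ = 0.209 × 2.91e+09 = 6.07e+08.

(2.91 ± 0.607) × 10^9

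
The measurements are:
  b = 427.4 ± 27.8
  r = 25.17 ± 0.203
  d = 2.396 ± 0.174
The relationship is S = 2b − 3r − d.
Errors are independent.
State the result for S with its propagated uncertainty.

Sums and differences: (δS)² = Σ (cᵢ δxᵢ)².
  (2·δb)² = 3090;  (3·δr)² = 0.371;  (δd)² = 0.0303
δS = √(3090) = 55.6
S = 776.9.

776.9 ± 55.6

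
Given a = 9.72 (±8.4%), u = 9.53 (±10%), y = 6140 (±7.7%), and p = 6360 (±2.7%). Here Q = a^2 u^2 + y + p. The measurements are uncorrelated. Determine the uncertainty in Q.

Let w = a^2·u^2 = 8580. δw/w = √((2·δa/a)² + (2·δu/u)²) = √(0.0282 + 0.0400) = 0.261, so δw = 2240.
Q = w + y + p: δQ = √(δw² + δy² + δp²) = √(5.02e+06 + 2.24e+05 + 29500) = 2300

2300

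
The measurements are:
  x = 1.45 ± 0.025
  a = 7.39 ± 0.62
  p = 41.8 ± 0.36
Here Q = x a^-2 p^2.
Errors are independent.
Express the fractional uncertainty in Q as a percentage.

Since Q is a product/quotient, work with relative uncertainties:
  (1·δx/x)² = (1×0.0172)² = 0.000297;  (-2·δa/a)² = (-2×0.0839)² = 0.0282;  (2·δp/p)² = (2×0.00861)² = 0.000297
δQ/Q = √(0.0287) = 0.170

17.0%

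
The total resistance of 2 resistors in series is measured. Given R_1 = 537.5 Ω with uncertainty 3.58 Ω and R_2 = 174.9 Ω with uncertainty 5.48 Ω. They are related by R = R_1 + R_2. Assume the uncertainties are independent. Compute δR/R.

0.00919

Each term contributes (cᵢ δxᵢ)² to (δR)²:
  (δR_1)² = 12.8;  (δR_2)² = 30.0
δR = √(42.8) = 6.55 Ω
R = 712.4 Ω, so δR/R = 6.55/712.4 = 0.00919.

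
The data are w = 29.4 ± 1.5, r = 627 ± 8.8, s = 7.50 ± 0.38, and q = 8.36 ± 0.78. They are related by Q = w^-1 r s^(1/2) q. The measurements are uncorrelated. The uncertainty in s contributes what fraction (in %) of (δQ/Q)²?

(δQ/Q)² = (-1·δw/w)² + (1·δr/r)² + (½·δs/s)² + (1·δq/q)²
  w term: (-1×0.0510)² = 0.00260
  r term: (1×0.0140)² = 0.000197
  s term: (0.5×0.0507)² = 0.000642
  q term: (1×0.0933)² = 0.00871
Total = 0.0121. Share from s = 0.000642/0.0121 = 0.0528.

5.28%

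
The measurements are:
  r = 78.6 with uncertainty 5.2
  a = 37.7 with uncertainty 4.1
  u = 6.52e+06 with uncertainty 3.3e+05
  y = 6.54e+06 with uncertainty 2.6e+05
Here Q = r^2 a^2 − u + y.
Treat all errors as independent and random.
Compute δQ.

Let p = r^2·a^2 = 8.78e+06. δp/p = √((2·δr/r)² + (2·δa/a)²) = √(0.0175 + 0.0473) = 0.255, so δp = 2.24e+06.
Q = p − u + y: δQ = √(δp² + δu² + δy²) = √(5e+12 + 1.09e+11 + 6.76e+10) = 2.27e+06

2.27e+06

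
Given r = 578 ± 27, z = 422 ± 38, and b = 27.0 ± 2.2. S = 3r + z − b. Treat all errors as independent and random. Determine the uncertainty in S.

89.5

For a sum/difference, combine absolute errors in quadrature:
  (3·δr)² = 6560;  (δz)² = 1440;  (δb)² = 4.84
δS = √(8010) = 89.5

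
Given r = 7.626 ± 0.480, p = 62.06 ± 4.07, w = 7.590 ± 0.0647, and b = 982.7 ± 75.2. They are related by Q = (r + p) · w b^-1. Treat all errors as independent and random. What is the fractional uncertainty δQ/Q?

Let u = r + p = 69.69. δu = √(δr² + δp²) = √(0.230 + 16.6) = 4.10, so δu/u = 0.0588.
Q is then a monomial in u, w, b:
δQ/Q = √((δu/u)² + (1·δw/w)² + (-1·δb/b)²) = √(0.00346 + 7.27e-05 + 0.00586) = 0.0969

0.0969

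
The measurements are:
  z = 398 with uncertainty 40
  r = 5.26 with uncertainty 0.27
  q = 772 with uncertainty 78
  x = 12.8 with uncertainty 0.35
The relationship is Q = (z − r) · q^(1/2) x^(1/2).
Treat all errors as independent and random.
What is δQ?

4470

Let u = z − r = 393. δu = √(δz² + δr²) = √(1600 + 0.0729) = 40.0, so δu/u = 0.102.
Q is then a monomial in u, q, x:
δQ/Q = √((δu/u)² + (½·δq/q)² + (½·δx/x)²) = √(0.0104 + 0.00255 + 0.000187) = 0.115
Q = 39000, so δQ = 0.115 × 39000 = 4470.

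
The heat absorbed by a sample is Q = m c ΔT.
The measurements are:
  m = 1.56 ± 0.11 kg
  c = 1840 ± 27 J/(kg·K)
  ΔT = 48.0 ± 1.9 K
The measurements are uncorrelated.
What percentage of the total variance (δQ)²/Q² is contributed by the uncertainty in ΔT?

23.2%

(δQ/Q)² = (1·δm/m)² + (1·δc/c)² + (1·δΔT/ΔT)²
  m term: (1×0.0705)² = 0.00497
  c term: (1×0.0147)² = 0.000215
  ΔT term: (1×0.0396)² = 0.00157
Total = 0.00675. Share from ΔT = 0.00157/0.00675 = 0.232.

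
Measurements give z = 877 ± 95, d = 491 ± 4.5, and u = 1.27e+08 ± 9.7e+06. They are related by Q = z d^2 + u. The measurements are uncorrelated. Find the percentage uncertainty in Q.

Let p = z·d^2 = 2.11e+08. δp/p = √((1·δz/z)² + (2·δd/d)²) = √(0.0117 + 0.000336) = 0.110, so δp = 2.32e+07.
Q = p + u: δQ = √(δp² + δu²) = √(5.4e+14 + 9.41e+13) = 2.52e+07
Q = 3.38e+08, so δQ/Q = 2.52e+07/3.38e+08 = 0.0744.

7.44%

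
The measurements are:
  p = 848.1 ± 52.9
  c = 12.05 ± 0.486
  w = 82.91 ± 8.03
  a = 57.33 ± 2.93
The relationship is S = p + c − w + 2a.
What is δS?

53.8

Absolute uncertainties add in quadrature for a linear combination:
  (δp)² = 2800;  (δc)² = 0.236;  (δw)² = 64.5;  (2·δa)² = 34.3
δS = √(2900) = 53.8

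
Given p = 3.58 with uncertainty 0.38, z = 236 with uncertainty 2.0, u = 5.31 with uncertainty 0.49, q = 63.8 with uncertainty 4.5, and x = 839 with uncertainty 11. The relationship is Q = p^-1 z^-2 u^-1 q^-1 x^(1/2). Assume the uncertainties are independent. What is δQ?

Products/powers → add relative errors in quadrature, weighted by exponent:
  (-1·δp/p)² = (-1×0.106)² = 0.0113;  (-2·δz/z)² = (-2×0.00847)² = 0.000287;  (-1·δu/u)² = (-1×0.0923)² = 0.00852;  (-1·δq/q)² = (-1×0.0705)² = 0.00497;  (½·δx/x)² = (0.5×0.0131)² = 4.3e-05
δQ/Q = √(0.0251) = 0.158
Q = 4.29e-07, so δQ = 0.158 × 4.29e-07 = 6.79e-08.

6.79e-08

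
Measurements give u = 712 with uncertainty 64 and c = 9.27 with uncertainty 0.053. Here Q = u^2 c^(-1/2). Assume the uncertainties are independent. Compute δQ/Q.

0.180

Since Q is a product/quotient, work with relative uncertainties:
  (2·δu/u)² = (2×0.0899)² = 0.0323;  (−½·δc/c)² = (-0.5×0.00572)² = 8.17e-06
δQ/Q = √(0.0323) = 0.180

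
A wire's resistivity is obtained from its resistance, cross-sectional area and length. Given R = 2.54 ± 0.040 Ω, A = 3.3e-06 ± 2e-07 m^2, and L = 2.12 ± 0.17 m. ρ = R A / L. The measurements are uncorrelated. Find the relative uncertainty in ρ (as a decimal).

0.102

Products/powers → add relative errors in quadrature, weighted by exponent:
  (1·δR/R)² = (1×0.0157)² = 0.000248;  (1·δA/A)² = (1×0.0606)² = 0.00367;  (-1·δL/L)² = (-1×0.0802)² = 0.00643
δρ/ρ = √(0.0104) = 0.102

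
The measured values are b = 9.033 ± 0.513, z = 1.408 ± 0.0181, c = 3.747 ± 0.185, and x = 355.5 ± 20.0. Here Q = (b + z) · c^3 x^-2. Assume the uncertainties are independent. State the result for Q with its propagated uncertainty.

0.004346 ± 0.000836

Let u = b + z = 10.44. δu = √(δb² + δz²) = √(0.263 + 0.000328) = 0.513, so δu/u = 0.0492.
Q is then a monomial in u, c, x:
δQ/Q = √((δu/u)² + (3·δc/c)² + (-2·δx/x)²) = √(0.00242 + 0.0219 + 0.0127) = 0.192
Q = 0.004346, so δQ = 0.192 × 0.004346 = 0.000836.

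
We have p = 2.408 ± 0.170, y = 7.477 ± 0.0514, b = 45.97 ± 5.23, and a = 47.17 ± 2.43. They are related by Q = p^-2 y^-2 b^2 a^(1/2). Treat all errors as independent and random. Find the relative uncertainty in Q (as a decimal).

0.269

Products/powers → add relative errors in quadrature, weighted by exponent:
  (-2·δp/p)² = (-2×0.0706)² = 0.0199;  (-2·δy/y)² = (-2×0.00687)² = 0.000189;  (2·δb/b)² = (2×0.114)² = 0.0518;  (½·δa/a)² = (0.5×0.0515)² = 0.000663
δQ/Q = √(0.0726) = 0.269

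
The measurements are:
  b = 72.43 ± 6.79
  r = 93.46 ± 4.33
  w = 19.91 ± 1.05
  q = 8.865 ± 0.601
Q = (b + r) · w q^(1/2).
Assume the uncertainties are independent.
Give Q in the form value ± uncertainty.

Let u = b + r = 165.9. δu = √(δb² + δr²) = √(46.1 + 18.7) = 8.05, so δu/u = 0.0485.
Q is then a monomial in u, w, q:
δQ/Q = √((δu/u)² + (1·δw/w)² + (½·δq/q)²) = √(0.00236 + 0.00278 + 0.00115) = 0.0793
Q = 9834, so δQ = 0.0793 × 9834 = 780.

9834 ± 780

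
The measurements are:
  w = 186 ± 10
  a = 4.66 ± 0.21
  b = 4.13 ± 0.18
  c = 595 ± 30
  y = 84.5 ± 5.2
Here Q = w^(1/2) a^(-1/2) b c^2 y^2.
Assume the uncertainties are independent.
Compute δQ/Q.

Relative error in a monomial: (δQ/Q)² = Σ (nᵢ · δxᵢ/xᵢ)².
  (½·δw/w)² = (0.5×0.0538)² = 0.000723;  (−½·δa/a)² = (-0.5×0.0451)² = 0.000508;  (1·δb/b)² = (1×0.0436)² = 0.00190;  (2·δc/c)² = (2×0.0504)² = 0.0102;  (2·δy/y)² = (2×0.0615)² = 0.0151
δQ/Q = √(0.0284) = 0.169

0.169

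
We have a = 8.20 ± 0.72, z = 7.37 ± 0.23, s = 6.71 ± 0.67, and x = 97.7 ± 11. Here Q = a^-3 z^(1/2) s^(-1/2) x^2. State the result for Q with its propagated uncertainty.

18.1 ± 6.36

For a monomial Q ∝ a^-3, z^(1/2), s^(-1/2), x^2, fractional errors add in quadrature:
  (-3·δa/a)² = (-3×0.0878)² = 0.0694;  (½·δz/z)² = (0.5×0.0312)² = 0.000243;  (−½·δs/s)² = (-0.5×0.0999)² = 0.00249;  (2·δx/x)² = (2×0.113)² = 0.0507
δQ/Q = √(0.123) = 0.350
Q = 18.1, so δQ = 0.350 × 18.1 = 6.36.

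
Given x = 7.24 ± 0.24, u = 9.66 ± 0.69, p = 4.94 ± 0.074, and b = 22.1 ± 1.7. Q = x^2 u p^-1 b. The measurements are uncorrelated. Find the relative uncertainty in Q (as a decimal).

0.125

Q is a product of powers, so relative uncertainties combine in quadrature:
  (2·δx/x)² = (2×0.0331)² = 0.00440;  (1·δu/u)² = (1×0.0714)² = 0.00510;  (-1·δp/p)² = (-1×0.0150)² = 0.000224;  (1·δb/b)² = (1×0.0769)² = 0.00592
δQ/Q = √(0.0156) = 0.125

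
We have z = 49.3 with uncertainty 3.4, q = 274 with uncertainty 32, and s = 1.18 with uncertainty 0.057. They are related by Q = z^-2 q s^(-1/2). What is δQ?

Relative error in a monomial: (δQ/Q)² = Σ (nᵢ · δxᵢ/xᵢ)².
  (-2·δz/z)² = (-2×0.0690)² = 0.0190;  (1·δq/q)² = (1×0.117)² = 0.0136;  (−½·δs/s)² = (-0.5×0.0483)² = 0.000583
δQ/Q = √(0.0332) = 0.182
Q = 0.104, so δQ = 0.182 × 0.104 = 0.0189.

0.0189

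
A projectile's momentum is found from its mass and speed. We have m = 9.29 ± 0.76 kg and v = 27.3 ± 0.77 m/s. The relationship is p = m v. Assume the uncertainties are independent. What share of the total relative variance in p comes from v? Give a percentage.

(δp/p)² = (1·δm/m)² + (1·δv/v)²
  m term: (1×0.0818)² = 0.00669
  v term: (1×0.0282)² = 0.000796
Total = 0.00749. Share from v = 0.000796/0.00749 = 0.106.

10.6%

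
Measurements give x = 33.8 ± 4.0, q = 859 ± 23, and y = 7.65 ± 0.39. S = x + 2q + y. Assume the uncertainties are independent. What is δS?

46.2

Absolute uncertainties add in quadrature for a linear combination:
  (δx)² = 16.0;  (2·δq)² = 2120;  (δy)² = 0.152
δS = √(2130) = 46.2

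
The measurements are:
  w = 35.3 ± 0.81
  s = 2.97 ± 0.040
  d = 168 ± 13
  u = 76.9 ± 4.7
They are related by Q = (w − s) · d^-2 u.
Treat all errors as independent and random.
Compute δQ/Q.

0.168

Let h = w − s = 32.3. δh = √(δw² + δs²) = √(0.656 + 0.00160) = 0.811, so δh/h = 0.0251.
Q is then a monomial in h, d, u:
δQ/Q = √((δh/h)² + (-2·δd/d)² + (1·δu/u)²) = √(0.000629 + 0.0240 + 0.00374) = 0.168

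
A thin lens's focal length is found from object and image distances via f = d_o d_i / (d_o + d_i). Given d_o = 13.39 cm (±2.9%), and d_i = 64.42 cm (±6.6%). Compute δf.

∂f/∂d_o = (d_i/(d_o+d_i))² = 0.685;  ∂f/∂d_i = (d_o/(d_o+d_i))² = 0.0296
δf = √((∂f/∂d_o · δd_o)² + (∂f/∂d_i · δd_i)²) = √(0.0708 + 0.0159) = 0.294 cm

0.294 cm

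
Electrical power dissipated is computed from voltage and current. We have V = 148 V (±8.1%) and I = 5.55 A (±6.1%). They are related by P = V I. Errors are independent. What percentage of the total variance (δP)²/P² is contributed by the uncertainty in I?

(δP/P)² = (1·δV/V)² + (1·δI/I)²
  V term: (1×0.0810)² = 0.00656
  I term: (1×0.0610)² = 0.00372
Total = 0.0103. Share from I = 0.00372/0.0103 = 0.362.

36.2%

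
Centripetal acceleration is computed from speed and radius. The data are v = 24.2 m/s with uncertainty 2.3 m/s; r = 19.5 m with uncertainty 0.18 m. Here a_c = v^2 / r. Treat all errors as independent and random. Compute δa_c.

5.72 m/s^2

Relative error in a monomial: (δa_c/a_c)² = Σ (nᵢ · δxᵢ/xᵢ)².
  (2·δv/v)² = (2×0.0950)² = 0.0361;  (-1·δr/r)² = (-1×0.00923)² = 8.52e-05
δa_c/a_c = √(0.0362) = 0.190
a_c = 30.0 m/s^2, so δa_c = 0.190 × 30.0 = 5.72 m/s^2.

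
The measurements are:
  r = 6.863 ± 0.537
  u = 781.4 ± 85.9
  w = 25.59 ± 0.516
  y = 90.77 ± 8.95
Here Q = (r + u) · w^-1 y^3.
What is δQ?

Let h = r + u = 788.3. δh = √(δr² + δu²) = √(0.288 + 7380) = 85.9, so δh/h = 0.109.
Q is then a monomial in h, w, y:
δQ/Q = √((δh/h)² + (-1·δw/w)² + (3·δy/y)²) = √(0.0119 + 0.000407 + 0.0875) = 0.316
Q = 2.304e+07, so δQ = 0.316 × 2.304e+07 = 7.28e+06.

7.28e+06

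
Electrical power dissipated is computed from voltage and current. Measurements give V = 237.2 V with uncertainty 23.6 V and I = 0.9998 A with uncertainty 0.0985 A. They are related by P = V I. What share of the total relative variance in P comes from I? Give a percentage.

(δP/P)² = (1·δV/V)² + (1·δI/I)²
  V term: (1×0.0995)² = 0.00990
  I term: (1×0.0985)² = 0.00971
Total = 0.0196. Share from I = 0.00971/0.0196 = 0.495.

49.5%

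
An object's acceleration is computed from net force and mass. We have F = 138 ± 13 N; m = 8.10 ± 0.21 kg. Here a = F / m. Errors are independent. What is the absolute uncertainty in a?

Relative error in a monomial: (δa/a)² = Σ (nᵢ · δxᵢ/xᵢ)².
  (1·δF/F)² = (1×0.0942)² = 0.00887;  (-1·δm/m)² = (-1×0.0259)² = 0.000672
δa/a = √(0.00955) = 0.0977
a = 17.0 m/s^2, so δa = 0.0977 × 17.0 = 1.66 m/s^2.

1.66 m/s^2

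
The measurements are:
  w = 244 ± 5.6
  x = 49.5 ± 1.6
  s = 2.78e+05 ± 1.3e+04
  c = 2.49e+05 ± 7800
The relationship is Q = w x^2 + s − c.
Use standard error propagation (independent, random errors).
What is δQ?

Let p = w·x^2 = 5.98e+05. δp/p = √((1·δw/w)² + (2·δx/x)²) = √(0.000527 + 0.00418) = 0.0686, so δp = 41000.
Q = p + s − c: δQ = √(δp² + δs² + δc²) = √(1.68e+09 + 1.69e+08 + 6.08e+07) = 43700

43700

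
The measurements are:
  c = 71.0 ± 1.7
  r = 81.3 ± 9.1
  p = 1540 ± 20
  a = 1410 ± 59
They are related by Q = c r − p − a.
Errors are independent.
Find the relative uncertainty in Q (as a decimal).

Let w = c·r = 5770. δw/w = √((1·δc/c)² + (1·δr/r)²) = √(0.000573 + 0.0125) = 0.114, so δw = 661.
Q = w − p − a: δQ = √(δw² + δp² + δa²) = √(4.37e+05 + 400 + 3480) = 664
Q = 2820, so δQ/Q = 664/2820 = 0.235.

0.235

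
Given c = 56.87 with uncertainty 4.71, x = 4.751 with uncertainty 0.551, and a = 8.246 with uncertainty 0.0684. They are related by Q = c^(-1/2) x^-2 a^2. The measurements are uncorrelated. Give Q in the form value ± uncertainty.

0.3995 ± 0.0944

Products/powers → add relative errors in quadrature, weighted by exponent:
  (−½·δc/c)² = (-0.5×0.0828)² = 0.00171;  (-2·δx/x)² = (-2×0.116)² = 0.0538;  (2·δa/a)² = (2×0.00829)² = 0.000275
δQ/Q = √(0.0558) = 0.236
Q = 0.3995, so δQ = 0.236 × 0.3995 = 0.0944.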